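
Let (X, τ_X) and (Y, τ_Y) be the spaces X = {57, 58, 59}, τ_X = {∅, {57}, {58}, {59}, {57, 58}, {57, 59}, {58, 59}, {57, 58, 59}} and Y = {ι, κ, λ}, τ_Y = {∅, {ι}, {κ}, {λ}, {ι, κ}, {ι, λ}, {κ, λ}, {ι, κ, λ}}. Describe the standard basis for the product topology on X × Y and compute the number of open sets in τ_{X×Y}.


Basis B = {∅ × ∅, {57} × {ι}, {57} × {κ}, {57} × {λ}, {58} × {ι}, {58} × {κ}, {58} × {λ}, {59} × {ι}, {59} × {κ}, {59} × {λ}, {57} × {ι, κ}, {57} × {ι, λ}, {57, 58} × {ι}, {57, 59} × {ι}, {57} × {κ, λ}, {57, 58} × {κ}, {57, 59} × {κ}, {57, 58} × {λ}, {57, 59} × {λ}, {58} × {ι, κ}, {58} × {ι, λ}, {58, 59} × {ι}, {58} × {κ, λ}, {58, 59} × {κ}, {58, 59} × {λ}, {59} × {ι, κ}, {59} × {ι, λ}, {59} × {κ, λ}, {57} × {ι, κ, λ}, {57, 58, 59} × {ι}, {57, 58, 59} × {κ}, {57, 58, 59} × {λ}, {58} × {ι, κ, λ}, {59} × {ι, κ, λ}, {57, 58} × {ι, κ}, {57, 59} × {ι, κ}, {57, 58} × {ι, λ}, {57, 59} × {ι, λ}, {57, 58} × {κ, λ}, {57, 59} × {κ, λ}, {58, 59} × {ι, κ}, {58, 59} × {ι, λ}, {58, 59} × {κ, λ}, {57, 58} × {ι, κ, λ}, {57, 59} × {ι, κ, λ}, {57, 58, 59} × {ι, κ}, {57, 58, 59} × {ι, λ}, {57, 58, 59} × {κ, λ}, {58, 59} × {ι, κ, λ}, {57, 58, 59} × {ι, κ, λ}}; |τ_{X×Y}| = 512.

Enumerate products U × V with U ∈ τ_X, V ∈ τ_Y (deduplicated):
  ∅ × ∅ = {} (∅)
  {57} × {ι} = {(57,ι)}
  {57} × {κ} = {(57,κ)}
  {57} × {λ} = {(57,λ)}
  {58} × {ι} = {(58,ι)}
  {58} × {κ} = {(58,κ)}
  {58} × {λ} = {(58,λ)}
  {59} × {ι} = {(59,ι)}
  {59} × {κ} = {(59,κ)}
  {59} × {λ} = {(59,λ)}
  {57} × {ι, κ} = {(57,ι), (57,κ)}
  {57} × {ι, λ} = {(57,ι), (57,λ)}
  {57, 58} × {ι} = {(57,ι), (58,ι)}
  {57, 59} × {ι} = {(57,ι), (59,ι)}
  {57} × {κ, λ} = {(57,κ), (57,λ)}
  {57, 58} × {κ} = {(57,κ), (58,κ)}
  {57, 59} × {κ} = {(57,κ), (59,κ)}
  {57, 58} × {λ} = {(57,λ), (58,λ)}
  {57, 59} × {λ} = {(57,λ), (59,λ)}
  {58} × {ι, κ} = {(58,ι), (58,κ)}
  {58} × {ι, λ} = {(58,ι), (58,λ)}
  {58, 59} × {ι} = {(58,ι), (59,ι)}
  {58} × {κ, λ} = {(58,κ), (58,λ)}
  {58, 59} × {κ} = {(58,κ), (59,κ)}
  {58, 59} × {λ} = {(58,λ), (59,λ)}
  {59} × {ι, κ} = {(59,ι), (59,κ)}
  {59} × {ι, λ} = {(59,ι), (59,λ)}
  {59} × {κ, λ} = {(59,κ), (59,λ)}
  {57} × {ι, κ, λ} = {(57,ι), (57,κ), (57,λ)}
  {57, 58, 59} × {ι} = {(57,ι), (58,ι), (59,ι)}
  {57, 58, 59} × {κ} = {(57,κ), (58,κ), (59,κ)}
  {57, 58, 59} × {λ} = {(57,λ), (58,λ), (59,λ)}
  {58} × {ι, κ, λ} = {(58,ι), (58,κ), (58,λ)}
  {59} × {ι, κ, λ} = {(59,ι), (59,κ), (59,λ)}
  {57, 58} × {ι, κ} = {(57,ι), (57,κ), (58,ι), (58,κ)}
  {57, 59} × {ι, κ} = {(57,ι), (57,κ), (59,ι), (59,κ)}
  {57, 58} × {ι, λ} = {(57,ι), (57,λ), (58,ι), (58,λ)}
  {57, 59} × {ι, λ} = {(57,ι), (57,λ), (59,ι), (59,λ)}
  {57, 58} × {κ, λ} = {(57,κ), (57,λ), (58,κ), (58,λ)}
  {57, 59} × {κ, λ} = {(57,κ), (57,λ), (59,κ), (59,λ)}
  {58, 59} × {ι, κ} = {(58,ι), (58,κ), (59,ι), (59,κ)}
  {58, 59} × {ι, λ} = {(58,ι), (58,λ), (59,ι), (59,λ)}
  {58, 59} × {κ, λ} = {(58,κ), (58,λ), (59,κ), (59,λ)}
  {57, 58} × {ι, κ, λ} = {(57,ι), (57,κ), (57,λ), (58,ι), (58,κ), (58,λ)}
  {57, 59} × {ι, κ, λ} = {(57,ι), (57,κ), (57,λ), (59,ι), (59,κ), (59,λ)}
  {57, 58, 59} × {ι, κ} = {(57,ι), (57,κ), (58,ι), (58,κ), (59,ι), (59,κ)}
  {57, 58, 59} × {ι, λ} = {(57,ι), (57,λ), (58,ι), (58,λ), (59,ι), (59,λ)}
  {57, 58, 59} × {κ, λ} = {(57,κ), (57,λ), (58,κ), (58,λ), (59,κ), (59,λ)}
  {58, 59} × {ι, κ, λ} = {(58,ι), (58,κ), (58,λ), (59,ι), (59,κ), (59,λ)}
  {57, 58, 59} × {ι, κ, λ} = {(57,ι), (57,κ), (57,λ), (58,ι), (58,κ), (58,λ), (59,ι), (59,κ), (59,λ)}
These 50 distinct sets form the basis B.
Close under arbitrary unions to get τ_{X×Y}; counting gives |τ_{X×Y}| = 512.


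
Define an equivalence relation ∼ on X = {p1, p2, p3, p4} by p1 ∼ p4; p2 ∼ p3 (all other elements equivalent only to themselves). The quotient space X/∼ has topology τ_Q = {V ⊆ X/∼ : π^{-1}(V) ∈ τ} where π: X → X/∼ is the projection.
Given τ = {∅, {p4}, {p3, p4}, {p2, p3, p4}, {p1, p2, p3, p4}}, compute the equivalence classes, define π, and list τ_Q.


X/∼ = {[p1=p4], [p2=p3]}; |τ_Q| = 2.

Equivalence classes: [p1=p4], [p2=p3].
Quotient map π: X → X/∼ sends p1 ↦ [p1=p4], p2 ↦ [p2=p3], p3 ↦ [p2=p3], p4 ↦ [p1=p4].
For each subset V ⊆ X/∼, compute π^{-1}(V) ⊆ X and check whether π^{-1}(V) ∈ τ. V is open in τ_Q iff π^{-1}(V) ∈ τ.
  V = {}: π^{-1}(V) = ∅ ∈ τ ✓.
  V = {[p1=p4]}: π^{-1}(V) = {p1, p4} ∉ τ ✗.
  V = {[p2=p3]}: π^{-1}(V) = {p2, p3} ∉ τ ✗.
  V = {[p1=p4], [p2=p3]}: π^{-1}(V) = {p1, p2, p3, p4} ∈ τ ✓.
Open sets in the quotient: τ_Q = {{}, {[p1=p4], [p2=p3]}} (2 elements).


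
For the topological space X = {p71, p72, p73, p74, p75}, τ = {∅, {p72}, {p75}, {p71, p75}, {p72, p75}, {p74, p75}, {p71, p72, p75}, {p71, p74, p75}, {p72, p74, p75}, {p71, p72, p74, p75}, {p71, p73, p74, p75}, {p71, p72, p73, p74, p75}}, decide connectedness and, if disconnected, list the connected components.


(X, τ) is disconnected; components = [{p72}, {p71, p73, p74, p75}].

Find clopen sets (U ∈ τ with X ∖ U ∈ τ):
  U = ∅, X ∖ U = {p71, p72, p73, p74, p75} — both open, so U is clopen.
  U = {p72}, X ∖ U = {p71, p73, p74, p75} — both open, so U is clopen.
  U = {p71, p73, p74, p75}, X ∖ U = {p72} — both open, so U is clopen.
  U = {p71, p72, p73, p74, p75}, X ∖ U = ∅ — both open, so U is clopen.
Nontrivial clopen(s) exist: e.g. {p72}. So (X, τ) is disconnected.
Compute connected components by grouping points that agree on all clopens:
  component: {p72}
  component: {p71, p73, p74, p75}


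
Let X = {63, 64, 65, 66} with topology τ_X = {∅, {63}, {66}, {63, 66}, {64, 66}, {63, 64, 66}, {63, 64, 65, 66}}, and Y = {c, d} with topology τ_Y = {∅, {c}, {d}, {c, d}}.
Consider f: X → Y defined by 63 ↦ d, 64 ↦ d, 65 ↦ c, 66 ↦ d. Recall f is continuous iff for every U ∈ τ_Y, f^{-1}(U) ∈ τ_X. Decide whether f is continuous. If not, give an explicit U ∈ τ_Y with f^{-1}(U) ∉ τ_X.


f is NOT continuous.

Compute f^{-1}(U) for each U ∈ τ_Y:
  U = ∅: f^{-1}(U) = ∅ ∈ τ_X ✓.
  U = {c}: f^{-1}(U) = {65} ∉ τ_X ✗.
  U = {d}: f^{-1}(U) = {63, 64, 66} ∈ τ_X ✓.
  U = {c, d}: f^{-1}(U) = {63, 64, 65, 66} ∈ τ_X ✓.
Found U = {c} with f^{-1}(U) = {65} not in τ_X. Therefore f is NOT continuous.


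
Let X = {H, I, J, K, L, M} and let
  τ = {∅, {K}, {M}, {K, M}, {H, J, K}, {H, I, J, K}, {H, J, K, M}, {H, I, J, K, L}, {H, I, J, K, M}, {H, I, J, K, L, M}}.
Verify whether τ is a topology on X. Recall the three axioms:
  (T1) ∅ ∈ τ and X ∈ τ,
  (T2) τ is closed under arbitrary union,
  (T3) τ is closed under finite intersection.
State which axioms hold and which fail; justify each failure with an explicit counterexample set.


τ IS a topology on X.

Axiom (T1): ∅ ∈ τ? Yes; X ∈ τ? Yes.
Axiom (T2/T3): check pairwise unions and intersections of members of τ.
All pairwise intersections and unions checked — each lies in τ. Therefore τ satisfies (T1), (T2), (T3): it IS a topology on X.


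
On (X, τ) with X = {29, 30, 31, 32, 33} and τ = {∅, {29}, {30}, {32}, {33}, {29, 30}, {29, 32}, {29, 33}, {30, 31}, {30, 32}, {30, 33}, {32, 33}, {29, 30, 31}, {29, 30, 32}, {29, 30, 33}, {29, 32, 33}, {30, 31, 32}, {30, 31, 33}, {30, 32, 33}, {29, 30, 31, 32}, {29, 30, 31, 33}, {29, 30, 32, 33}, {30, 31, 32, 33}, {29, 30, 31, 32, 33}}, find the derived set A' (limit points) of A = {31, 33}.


A' = ∅

For each x ∈ X, list the open sets U ∈ τ with x ∈ U, then check whether U ∩ (A ∖ {x}) ≠ ∅ for every such U.
  x = 29: open {29} ∋ x has {29} ∩ (A ∖ {29}) = ∅, so x is NOT a limit point.
  x = 30: open {30} ∋ x has {30} ∩ (A ∖ {30}) = ∅, so x is NOT a limit point.
  x = 31: open {30, 31} ∋ x has {30, 31} ∩ (A ∖ {31}) = ∅, so x is NOT a limit point.
  x = 32: open {32} ∋ x has {32} ∩ (A ∖ {32}) = ∅, so x is NOT a limit point.
  x = 33: open {33} ∋ x has {33} ∩ (A ∖ {33}) = ∅, so x is NOT a limit point.
Collecting: A' = ∅.


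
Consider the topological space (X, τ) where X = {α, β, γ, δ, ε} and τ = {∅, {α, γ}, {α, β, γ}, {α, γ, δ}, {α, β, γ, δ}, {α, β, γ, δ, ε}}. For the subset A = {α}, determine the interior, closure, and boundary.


int(A) = ∅, cl(A) = {α, β, γ, δ, ε}, ∂A = {α, β, γ, δ, ε}.

Closed sets in (X, τ) are complements of opens:
  closed(X, τ) = {∅, {ε}, {β, ε}, {δ, ε}, {β, δ, ε}, {α, β, γ, δ, ε}}.
int(A) = ⋃ {U ∈ τ : U ⊆ A}. Opens contained in A: ∅.
Taking the union of these: int(A) = ∅.
cl(A) = ⋂ {C closed : A ⊆ C}. Closed sets containing A: {α, β, γ, δ, ε}.
Intersecting these: cl(A) = {α, β, γ, δ, ε}.
∂A = cl(A) ∖ int(A) = {α, β, γ, δ, ε} ∖ ∅ = {α, β, γ, δ, ε}.


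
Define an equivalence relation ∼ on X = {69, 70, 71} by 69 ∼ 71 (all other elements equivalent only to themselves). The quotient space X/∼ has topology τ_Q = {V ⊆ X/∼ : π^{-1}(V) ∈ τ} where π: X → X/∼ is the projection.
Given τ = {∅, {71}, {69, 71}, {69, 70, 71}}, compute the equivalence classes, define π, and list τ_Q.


X/∼ = {[69=71], [70]}; |τ_Q| = 3.

Equivalence classes: [69=71], [70].
Quotient map π: X → X/∼ sends 69 ↦ [69=71], 70 ↦ [70], 71 ↦ [69=71].
For each subset V ⊆ X/∼, compute π^{-1}(V) ⊆ X and check whether π^{-1}(V) ∈ τ. V is open in τ_Q iff π^{-1}(V) ∈ τ.
  V = {}: π^{-1}(V) = ∅ ∈ τ ✓.
  V = {[69=71]}: π^{-1}(V) = {69, 71} ∈ τ ✓.
  V = {[70]}: π^{-1}(V) = {70} ∉ τ ✗.
  V = {[69=71], [70]}: π^{-1}(V) = {69, 70, 71} ∈ τ ✓.
Open sets in the quotient: τ_Q = {{}, {[69=71]}, {[69=71], [70]}} (3 elements).


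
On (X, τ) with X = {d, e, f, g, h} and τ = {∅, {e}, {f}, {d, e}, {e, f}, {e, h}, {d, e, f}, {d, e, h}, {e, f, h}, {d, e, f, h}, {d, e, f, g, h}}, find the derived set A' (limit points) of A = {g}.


A' = ∅

For each x ∈ X, list the open sets U ∈ τ with x ∈ U, then check whether U ∩ (A ∖ {x}) ≠ ∅ for every such U.
  x = d: open {d, e} ∋ x has {d, e} ∩ (A ∖ {d}) = ∅, so x is NOT a limit point.
  x = e: open {e} ∋ x has {e} ∩ (A ∖ {e}) = ∅, so x is NOT a limit point.
  x = f: open {f} ∋ x has {f} ∩ (A ∖ {f}) = ∅, so x is NOT a limit point.
  x = g: open {d, e, f, g, h} ∋ x has {d, e, f, g, h} ∩ (A ∖ {g}) = ∅, so x is NOT a limit point.
  x = h: open {e, h} ∋ x has {e, h} ∩ (A ∖ {h}) = ∅, so x is NOT a limit point.
Collecting: A' = ∅.


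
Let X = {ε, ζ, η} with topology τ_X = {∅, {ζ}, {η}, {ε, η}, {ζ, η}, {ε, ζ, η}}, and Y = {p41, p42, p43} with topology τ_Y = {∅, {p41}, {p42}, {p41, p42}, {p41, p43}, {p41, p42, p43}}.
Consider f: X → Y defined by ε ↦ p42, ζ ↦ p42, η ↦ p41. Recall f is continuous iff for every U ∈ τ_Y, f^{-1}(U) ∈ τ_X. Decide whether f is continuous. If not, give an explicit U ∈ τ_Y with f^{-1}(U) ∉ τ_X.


f is NOT continuous.

Compute f^{-1}(U) for each U ∈ τ_Y:
  U = ∅: f^{-1}(U) = ∅ ∈ τ_X ✓.
  U = {p41}: f^{-1}(U) = {η} ∈ τ_X ✓.
  U = {p42}: f^{-1}(U) = {ε, ζ} ∉ τ_X ✗.
  U = {p41, p42}: f^{-1}(U) = {ε, ζ, η} ∈ τ_X ✓.
  U = {p41, p43}: f^{-1}(U) = {η} ∈ τ_X ✓.
  U = {p41, p42, p43}: f^{-1}(U) = {ε, ζ, η} ∈ τ_X ✓.
Found U = {p42} with f^{-1}(U) = {ε, ζ} not in τ_X. Therefore f is NOT continuous.


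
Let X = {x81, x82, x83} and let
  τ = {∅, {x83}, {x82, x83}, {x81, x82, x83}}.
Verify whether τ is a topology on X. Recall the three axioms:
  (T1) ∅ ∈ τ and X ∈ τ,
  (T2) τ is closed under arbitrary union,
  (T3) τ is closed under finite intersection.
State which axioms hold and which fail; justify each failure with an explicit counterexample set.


τ IS a topology on X.

Axiom (T1): ∅ ∈ τ? Yes; X ∈ τ? Yes.
Axiom (T2/T3): check pairwise unions and intersections of members of τ.
All pairwise intersections and unions checked — each lies in τ. Therefore τ satisfies (T1), (T2), (T3): it IS a topology on X.


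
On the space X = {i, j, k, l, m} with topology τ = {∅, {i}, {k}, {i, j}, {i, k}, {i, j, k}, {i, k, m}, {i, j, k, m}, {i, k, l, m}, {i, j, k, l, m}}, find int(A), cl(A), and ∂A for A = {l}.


int(A) = ∅, cl(A) = {l}, ∂A = {l}.

Closed sets in (X, τ) are complements of opens:
  closed(X, τ) = {∅, {j}, {l}, {j, l}, {l, m}, {j, l, m}, {k, l, m}, {i, j, l, m}, {j, k, l, m}, {i, j, k, l, m}}.
int(A) = ⋃ {U ∈ τ : U ⊆ A}. Opens contained in A: ∅.
Taking the union of these: int(A) = ∅.
cl(A) = ⋂ {C closed : A ⊆ C}. Closed sets containing A: {l}, {j, l}, {l, m}, {j, l, m}, {k, l, m}, {i, j, l, m}, {j, k, l, m}, {i, j, k, l, m}.
Intersecting these: cl(A) = {l}.
∂A = cl(A) ∖ int(A) = {l} ∖ ∅ = {l}.


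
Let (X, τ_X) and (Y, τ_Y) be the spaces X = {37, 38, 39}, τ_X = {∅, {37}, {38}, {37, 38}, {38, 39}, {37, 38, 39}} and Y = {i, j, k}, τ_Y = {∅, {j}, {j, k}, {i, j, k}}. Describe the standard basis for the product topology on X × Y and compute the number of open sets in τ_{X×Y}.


Basis B = {∅ × ∅, {37} × {j}, {38} × {j}, {37} × {j, k}, {37, 38} × {j}, {38} × {j, k}, {38, 39} × {j}, {37} × {i, j, k}, {37, 38, 39} × {j}, {38} × {i, j, k}, {37, 38} × {j, k}, {38, 39} × {j, k}, {37, 38} × {i, j, k}, {37, 38, 39} × {j, k}, {38, 39} × {i, j, k}, {37, 38, 39} × {i, j, k}}; |τ_{X×Y}| = 40.

Enumerate products U × V with U ∈ τ_X, V ∈ τ_Y (deduplicated):
  ∅ × ∅ = {} (∅)
  {37} × {j} = {(37,j)}
  {38} × {j} = {(38,j)}
  {37} × {j, k} = {(37,j), (37,k)}
  {37, 38} × {j} = {(37,j), (38,j)}
  {38} × {j, k} = {(38,j), (38,k)}
  {38, 39} × {j} = {(38,j), (39,j)}
  {37} × {i, j, k} = {(37,i), (37,j), (37,k)}
  {37, 38, 39} × {j} = {(37,j), (38,j), (39,j)}
  {38} × {i, j, k} = {(38,i), (38,j), (38,k)}
  {37, 38} × {j, k} = {(37,j), (37,k), (38,j), (38,k)}
  {38, 39} × {j, k} = {(38,j), (38,k), (39,j), (39,k)}
  {37, 38} × {i, j, k} = {(37,i), (37,j), (37,k), (38,i), (38,j), (38,k)}
  {37, 38, 39} × {j, k} = {(37,j), (37,k), (38,j), (38,k), (39,j), (39,k)}
  {38, 39} × {i, j, k} = {(38,i), (38,j), (38,k), (39,i), (39,j), (39,k)}
  {37, 38, 39} × {i, j, k} = {(37,i), (37,j), (37,k), (38,i), (38,j), (38,k), (39,i), (39,j), (39,k)}
These 16 distinct sets form the basis B.
Close under arbitrary unions to get τ_{X×Y}; counting gives |τ_{X×Y}| = 40.


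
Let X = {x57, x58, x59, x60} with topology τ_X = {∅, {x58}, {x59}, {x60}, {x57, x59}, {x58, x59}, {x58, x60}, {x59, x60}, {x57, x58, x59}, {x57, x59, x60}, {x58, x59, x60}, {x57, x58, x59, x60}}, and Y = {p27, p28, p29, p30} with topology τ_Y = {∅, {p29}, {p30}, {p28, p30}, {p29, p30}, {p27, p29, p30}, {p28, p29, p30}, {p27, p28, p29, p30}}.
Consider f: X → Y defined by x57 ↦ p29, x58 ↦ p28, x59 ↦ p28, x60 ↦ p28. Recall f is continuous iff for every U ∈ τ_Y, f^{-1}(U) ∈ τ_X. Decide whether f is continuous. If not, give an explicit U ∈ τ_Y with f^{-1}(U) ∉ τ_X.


f is NOT continuous.

Compute f^{-1}(U) for each U ∈ τ_Y:
  U = ∅: f^{-1}(U) = ∅ ∈ τ_X ✓.
  U = {p29}: f^{-1}(U) = {x57} ∉ τ_X ✗.
  U = {p30}: f^{-1}(U) = ∅ ∈ τ_X ✓.
  U = {p28, p30}: f^{-1}(U) = {x58, x59, x60} ∈ τ_X ✓.
  U = {p29, p30}: f^{-1}(U) = {x57} ∉ τ_X ✗.
  U = {p27, p29, p30}: f^{-1}(U) = {x57} ∉ τ_X ✗.
  U = {p28, p29, p30}: f^{-1}(U) = {x57, x58, x59, x60} ∈ τ_X ✓.
  U = {p27, p28, p29, p30}: f^{-1}(U) = {x57, x58, x59, x60} ∈ τ_X ✓.
Found U = {p29} with f^{-1}(U) = {x57} not in τ_X. Therefore f is NOT continuous.


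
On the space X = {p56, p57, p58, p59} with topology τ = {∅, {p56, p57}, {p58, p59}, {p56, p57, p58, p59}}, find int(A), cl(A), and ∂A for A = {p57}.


int(A) = ∅, cl(A) = {p56, p57}, ∂A = {p56, p57}.

Closed sets in (X, τ) are complements of opens:
  closed(X, τ) = {∅, {p56, p57}, {p58, p59}, {p56, p57, p58, p59}}.
int(A) = ⋃ {U ∈ τ : U ⊆ A}. Opens contained in A: ∅.
Taking the union of these: int(A) = ∅.
cl(A) = ⋂ {C closed : A ⊆ C}. Closed sets containing A: {p56, p57}, {p56, p57, p58, p59}.
Intersecting these: cl(A) = {p56, p57}.
∂A = cl(A) ∖ int(A) = {p56, p57} ∖ ∅ = {p56, p57}.


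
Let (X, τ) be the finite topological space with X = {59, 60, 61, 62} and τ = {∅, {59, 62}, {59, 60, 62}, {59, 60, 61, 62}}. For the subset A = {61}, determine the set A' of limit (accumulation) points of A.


A' = ∅

For each x ∈ X, list the open sets U ∈ τ with x ∈ U, then check whether U ∩ (A ∖ {x}) ≠ ∅ for every such U.
  x = 59: open {59, 62} ∋ x has {59, 62} ∩ (A ∖ {59}) = ∅, so x is NOT a limit point.
  x = 60: open {59, 60, 62} ∋ x has {59, 60, 62} ∩ (A ∖ {60}) = ∅, so x is NOT a limit point.
  x = 61: open {59, 60, 61, 62} ∋ x has {59, 60, 61, 62} ∩ (A ∖ {61}) = ∅, so x is NOT a limit point.
  x = 62: open {59, 62} ∋ x has {59, 62} ∩ (A ∖ {62}) = ∅, so x is NOT a limit point.
Collecting: A' = ∅.


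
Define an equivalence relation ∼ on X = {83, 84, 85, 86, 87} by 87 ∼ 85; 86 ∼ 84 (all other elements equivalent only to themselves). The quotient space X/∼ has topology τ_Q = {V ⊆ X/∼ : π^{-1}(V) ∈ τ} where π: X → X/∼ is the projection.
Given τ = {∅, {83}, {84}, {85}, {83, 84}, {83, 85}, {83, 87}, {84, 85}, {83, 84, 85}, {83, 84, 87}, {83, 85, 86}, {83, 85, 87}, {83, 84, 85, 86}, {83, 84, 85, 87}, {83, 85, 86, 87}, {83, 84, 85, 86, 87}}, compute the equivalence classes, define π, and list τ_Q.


X/∼ = {[83], [84=86], [85=87]}; |τ_Q| = 4.

Equivalence classes: [83], [84=86], [85=87].
Quotient map π: X → X/∼ sends 83 ↦ [83], 84 ↦ [84=86], 85 ↦ [85=87], 86 ↦ [84=86], 87 ↦ [85=87].
For each subset V ⊆ X/∼, compute π^{-1}(V) ⊆ X and check whether π^{-1}(V) ∈ τ. V is open in τ_Q iff π^{-1}(V) ∈ τ.
  V = {}: π^{-1}(V) = ∅ ∈ τ ✓.
  V = {[83]}: π^{-1}(V) = {83} ∈ τ ✓.
  V = {[84=86]}: π^{-1}(V) = {84, 86} ∉ τ ✗.
  V = {[83], [84=86]}: π^{-1}(V) = {83, 84, 86} ∉ τ ✗.
  V = {[85=87]}: π^{-1}(V) = {85, 87} ∉ τ ✗.
  V = {[83], [85=87]}: π^{-1}(V) = {83, 85, 87} ∈ τ ✓.
  V = {[84=86], [85=87]}: π^{-1}(V) = {84, 85, 86, 87} ∉ τ ✗.
  V = {[83], [84=86], [85=87]}: π^{-1}(V) = {83, 84, 85, 86, 87} ∈ τ ✓.
Open sets in the quotient: τ_Q = {{}, {[83]}, {[83], [85=87]}, {[83], [84=86], [85=87]}} (4 elements).


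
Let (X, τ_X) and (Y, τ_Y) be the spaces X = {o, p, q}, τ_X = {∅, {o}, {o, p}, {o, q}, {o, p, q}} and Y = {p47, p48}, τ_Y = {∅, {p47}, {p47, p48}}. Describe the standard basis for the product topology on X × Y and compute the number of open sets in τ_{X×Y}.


Basis B = {∅ × ∅, {o} × {p47}, {o} × {p47, p48}, {o, p} × {p47}, {o, q} × {p47}, {o, p, q} × {p47}, {o, p} × {p47, p48}, {o, q} × {p47, p48}, {o, p, q} × {p47, p48}}; |τ_{X×Y}| = 14.

Enumerate products U × V with U ∈ τ_X, V ∈ τ_Y (deduplicated):
  ∅ × ∅ = {} (∅)
  {o} × {p47} = {(o,p47)}
  {o} × {p47, p48} = {(o,p47), (o,p48)}
  {o, p} × {p47} = {(o,p47), (p,p47)}
  {o, q} × {p47} = {(o,p47), (q,p47)}
  {o, p, q} × {p47} = {(o,p47), (p,p47), (q,p47)}
  {o, p} × {p47, p48} = {(o,p47), (o,p48), (p,p47), (p,p48)}
  {o, q} × {p47, p48} = {(o,p47), (o,p48), (q,p47), (q,p48)}
  {o, p, q} × {p47, p48} = {(o,p47), (o,p48), (p,p47), (p,p48), (q,p47), (q,p48)}
These 9 distinct sets form the basis B.
Close under arbitrary unions to get τ_{X×Y}; counting gives |τ_{X×Y}| = 14.


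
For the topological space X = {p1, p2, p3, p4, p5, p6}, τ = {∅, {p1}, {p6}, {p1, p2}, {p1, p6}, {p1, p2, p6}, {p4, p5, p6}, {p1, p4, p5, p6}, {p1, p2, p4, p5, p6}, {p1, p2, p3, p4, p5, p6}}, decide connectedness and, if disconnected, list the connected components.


(X, τ) is connected.

Find clopen sets (U ∈ τ with X ∖ U ∈ τ):
  U = ∅, X ∖ U = {p1, p2, p3, p4, p5, p6} — both open, so U is clopen.
  U = {p1, p2, p3, p4, p5, p6}, X ∖ U = ∅ — both open, so U is clopen.
Only trivial clopens (∅ and X) exist, so (X, τ) is connected.
Compute connected components by grouping points that agree on all clopens:
  component: {p1, p2, p3, p4, p5, p6}


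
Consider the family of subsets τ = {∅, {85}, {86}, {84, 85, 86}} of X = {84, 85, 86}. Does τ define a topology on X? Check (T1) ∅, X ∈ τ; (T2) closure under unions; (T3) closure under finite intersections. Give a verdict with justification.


τ is NOT a topology on X.

Axiom (T1): ∅ ∈ τ? Yes; X ∈ τ? Yes.
Axiom (T2/T3): check pairwise unions and intersections of members of τ.
Counterexample for (T2): {85} ∪ {86} = {85, 86} ∉ τ. Therefore τ is NOT a topology.


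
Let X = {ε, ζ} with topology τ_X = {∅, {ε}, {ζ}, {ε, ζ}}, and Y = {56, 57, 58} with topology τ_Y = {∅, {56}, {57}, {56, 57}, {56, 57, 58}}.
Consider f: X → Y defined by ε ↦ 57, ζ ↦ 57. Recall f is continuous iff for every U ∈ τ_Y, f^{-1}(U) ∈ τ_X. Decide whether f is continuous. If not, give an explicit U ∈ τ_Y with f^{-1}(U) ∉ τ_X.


f IS continuous.

Compute f^{-1}(U) for each U ∈ τ_Y:
  U = ∅: f^{-1}(U) = ∅ ∈ τ_X ✓.
  U = {56}: f^{-1}(U) = ∅ ∈ τ_X ✓.
  U = {57}: f^{-1}(U) = {ε, ζ} ∈ τ_X ✓.
  U = {56, 57}: f^{-1}(U) = {ε, ζ} ∈ τ_X ✓.
  U = {56, 57, 58}: f^{-1}(U) = {ε, ζ} ∈ τ_X ✓.
Every preimage lies in τ_X, so f IS continuous.


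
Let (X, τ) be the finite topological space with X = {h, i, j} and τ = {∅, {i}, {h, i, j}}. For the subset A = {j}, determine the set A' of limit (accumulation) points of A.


A' = {h}

For each x ∈ X, list the open sets U ∈ τ with x ∈ U, then check whether U ∩ (A ∖ {x}) ≠ ∅ for every such U.
  x = h: opens ∋ x are {h, i, j}; each meets A ∖ {h}, so x IS a limit point.
  x = i: open {i} ∋ x has {i} ∩ (A ∖ {i}) = ∅, so x is NOT a limit point.
  x = j: open {h, i, j} ∋ x has {h, i, j} ∩ (A ∖ {j}) = ∅, so x is NOT a limit point.
Collecting: A' = {h}.


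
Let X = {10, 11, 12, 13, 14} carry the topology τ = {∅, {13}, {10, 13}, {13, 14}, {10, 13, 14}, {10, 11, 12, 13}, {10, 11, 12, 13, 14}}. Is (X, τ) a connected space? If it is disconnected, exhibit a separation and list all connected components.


(X, τ) is connected.

Find clopen sets (U ∈ τ with X ∖ U ∈ τ):
  U = ∅, X ∖ U = {10, 11, 12, 13, 14} — both open, so U is clopen.
  U = {10, 11, 12, 13, 14}, X ∖ U = ∅ — both open, so U is clopen.
Only trivial clopens (∅ and X) exist, so (X, τ) is connected.
Compute connected components by grouping points that agree on all clopens:
  component: {10, 11, 12, 13, 14}


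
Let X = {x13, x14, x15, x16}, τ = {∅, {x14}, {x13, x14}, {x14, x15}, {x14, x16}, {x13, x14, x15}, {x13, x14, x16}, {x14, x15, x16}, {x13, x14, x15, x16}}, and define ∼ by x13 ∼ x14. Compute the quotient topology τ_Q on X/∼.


X/∼ = {[x13=x14], [x15], [x16]}; |τ_Q| = 5.

Equivalence classes: [x13=x14], [x15], [x16].
Quotient map π: X → X/∼ sends x13 ↦ [x13=x14], x14 ↦ [x13=x14], x15 ↦ [x15], x16 ↦ [x16].
For each subset V ⊆ X/∼, compute π^{-1}(V) ⊆ X and check whether π^{-1}(V) ∈ τ. V is open in τ_Q iff π^{-1}(V) ∈ τ.
  V = {}: π^{-1}(V) = ∅ ∈ τ ✓.
  V = {[x13=x14]}: π^{-1}(V) = {x13, x14} ∈ τ ✓.
  V = {[x15]}: π^{-1}(V) = {x15} ∉ τ ✗.
  V = {[x13=x14], [x15]}: π^{-1}(V) = {x13, x14, x15} ∈ τ ✓.
  V = {[x16]}: π^{-1}(V) = {x16} ∉ τ ✗.
  V = {[x13=x14], [x16]}: π^{-1}(V) = {x13, x14, x16} ∈ τ ✓.
  V = {[x15], [x16]}: π^{-1}(V) = {x15, x16} ∉ τ ✗.
  V = {[x13=x14], [x15], [x16]}: π^{-1}(V) = {x13, x14, x15, x16} ∈ τ ✓.
Open sets in the quotient: τ_Q = {{}, {[x13=x14]}, {[x13=x14], [x15]}, {[x13=x14], [x16]}, {[x13=x14], [x15], [x16]}} (5 elements).


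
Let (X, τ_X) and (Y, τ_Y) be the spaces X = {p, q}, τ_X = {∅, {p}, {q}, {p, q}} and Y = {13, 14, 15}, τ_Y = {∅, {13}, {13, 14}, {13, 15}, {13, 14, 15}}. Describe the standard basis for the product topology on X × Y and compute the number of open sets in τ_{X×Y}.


Basis B = {∅ × ∅, {p} × {13}, {q} × {13}, {p} × {13, 14}, {p} × {13, 15}, {p, q} × {13}, {q} × {13, 14}, {q} × {13, 15}, {p} × {13, 14, 15}, {q} × {13, 14, 15}, {p, q} × {13, 14}, {p, q} × {13, 15}, {p, q} × {13, 14, 15}}; |τ_{X×Y}| = 25.

Enumerate products U × V with U ∈ τ_X, V ∈ τ_Y (deduplicated):
  ∅ × ∅ = {} (∅)
  {p} × {13} = {(p,13)}
  {q} × {13} = {(q,13)}
  {p} × {13, 14} = {(p,13), (p,14)}
  {p} × {13, 15} = {(p,13), (p,15)}
  {p, q} × {13} = {(p,13), (q,13)}
  {q} × {13, 14} = {(q,13), (q,14)}
  {q} × {13, 15} = {(q,13), (q,15)}
  {p} × {13, 14, 15} = {(p,13), (p,14), (p,15)}
  {q} × {13, 14, 15} = {(q,13), (q,14), (q,15)}
  {p, q} × {13, 14} = {(p,13), (p,14), (q,13), (q,14)}
  {p, q} × {13, 15} = {(p,13), (p,15), (q,13), (q,15)}
  {p, q} × {13, 14, 15} = {(p,13), (p,14), (p,15), (q,13), (q,14), (q,15)}
These 13 distinct sets form the basis B.
Close under arbitrary unions to get τ_{X×Y}; counting gives |τ_{X×Y}| = 25.


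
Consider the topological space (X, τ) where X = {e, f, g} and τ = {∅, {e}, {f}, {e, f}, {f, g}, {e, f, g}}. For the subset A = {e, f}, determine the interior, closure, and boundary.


int(A) = {e, f}, cl(A) = {e, f, g}, ∂A = {g}.

Closed sets in (X, τ) are complements of opens:
  closed(X, τ) = {∅, {e}, {g}, {e, g}, {f, g}, {e, f, g}}.
int(A) = ⋃ {U ∈ τ : U ⊆ A}. Opens contained in A: ∅, {e}, {f}, {e, f}.
Taking the union of these: int(A) = {e, f}.
cl(A) = ⋂ {C closed : A ⊆ C}. Closed sets containing A: {e, f, g}.
Intersecting these: cl(A) = {e, f, g}.
∂A = cl(A) ∖ int(A) = {e, f, g} ∖ {e, f} = {g}.


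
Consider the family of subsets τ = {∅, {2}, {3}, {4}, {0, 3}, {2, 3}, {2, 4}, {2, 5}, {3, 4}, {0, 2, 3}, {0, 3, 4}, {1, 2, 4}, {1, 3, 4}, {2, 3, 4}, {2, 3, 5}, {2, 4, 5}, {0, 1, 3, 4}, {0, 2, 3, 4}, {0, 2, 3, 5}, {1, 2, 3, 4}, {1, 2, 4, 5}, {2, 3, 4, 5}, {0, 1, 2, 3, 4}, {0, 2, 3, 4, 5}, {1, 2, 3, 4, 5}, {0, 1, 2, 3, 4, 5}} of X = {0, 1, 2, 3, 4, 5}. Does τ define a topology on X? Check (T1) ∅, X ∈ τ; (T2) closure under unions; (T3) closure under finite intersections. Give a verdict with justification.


τ is NOT a topology on X.

Axiom (T1): ∅ ∈ τ? Yes; X ∈ τ? Yes.
Axiom (T2/T3): check pairwise unions and intersections of members of τ.
Counterexample for (T3): {1, 2, 4} ∩ {1, 3, 4} = {1, 4} ∉ τ. Therefore τ is NOT a topology.


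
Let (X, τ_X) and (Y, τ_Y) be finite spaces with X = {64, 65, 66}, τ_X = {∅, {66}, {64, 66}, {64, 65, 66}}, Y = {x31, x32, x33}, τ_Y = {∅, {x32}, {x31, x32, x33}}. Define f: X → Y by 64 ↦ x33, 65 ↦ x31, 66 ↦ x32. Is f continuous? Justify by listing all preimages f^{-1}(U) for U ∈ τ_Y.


f IS continuous.

Compute f^{-1}(U) for each U ∈ τ_Y:
  U = ∅: f^{-1}(U) = ∅ ∈ τ_X ✓.
  U = {x32}: f^{-1}(U) = {66} ∈ τ_X ✓.
  U = {x31, x32, x33}: f^{-1}(U) = {64, 65, 66} ∈ τ_X ✓.
Every preimage lies in τ_X, so f IS continuous.


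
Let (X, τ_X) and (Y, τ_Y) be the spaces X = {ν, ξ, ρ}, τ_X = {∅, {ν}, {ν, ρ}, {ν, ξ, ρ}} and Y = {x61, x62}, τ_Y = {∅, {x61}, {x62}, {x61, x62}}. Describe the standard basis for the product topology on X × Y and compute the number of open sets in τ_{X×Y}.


Basis B = {∅ × ∅, {ν} × {x61}, {ν} × {x62}, {ν} × {x61, x62}, {ν, ρ} × {x61}, {ν, ρ} × {x62}, {ν, ξ, ρ} × {x61}, {ν, ξ, ρ} × {x62}, {ν, ρ} × {x61, x62}, {ν, ξ, ρ} × {x61, x62}}; |τ_{X×Y}| = 16.

Enumerate products U × V with U ∈ τ_X, V ∈ τ_Y (deduplicated):
  ∅ × ∅ = {} (∅)
  {ν} × {x61} = {(ν,x61)}
  {ν} × {x62} = {(ν,x62)}
  {ν} × {x61, x62} = {(ν,x61), (ν,x62)}
  {ν, ρ} × {x61} = {(ν,x61), (ρ,x61)}
  {ν, ρ} × {x62} = {(ν,x62), (ρ,x62)}
  {ν, ξ, ρ} × {x61} = {(ν,x61), (ξ,x61), (ρ,x61)}
  {ν, ξ, ρ} × {x62} = {(ν,x62), (ξ,x62), (ρ,x62)}
  {ν, ρ} × {x61, x62} = {(ν,x61), (ν,x62), (ρ,x61), (ρ,x62)}
  {ν, ξ, ρ} × {x61, x62} = {(ν,x61), (ν,x62), (ξ,x61), (ξ,x62), (ρ,x61), (ρ,x62)}
These 10 distinct sets form the basis B.
Close under arbitrary unions to get τ_{X×Y}; counting gives |τ_{X×Y}| = 16.


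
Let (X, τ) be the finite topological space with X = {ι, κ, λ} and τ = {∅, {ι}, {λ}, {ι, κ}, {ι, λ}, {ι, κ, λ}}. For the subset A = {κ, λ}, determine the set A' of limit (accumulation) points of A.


A' = ∅

For each x ∈ X, list the open sets U ∈ τ with x ∈ U, then check whether U ∩ (A ∖ {x}) ≠ ∅ for every such U.
  x = ι: open {ι} ∋ x has {ι} ∩ (A ∖ {ι}) = ∅, so x is NOT a limit point.
  x = κ: open {ι, κ} ∋ x has {ι, κ} ∩ (A ∖ {κ}) = ∅, so x is NOT a limit point.
  x = λ: open {λ} ∋ x has {λ} ∩ (A ∖ {λ}) = ∅, so x is NOT a limit point.
Collecting: A' = ∅.


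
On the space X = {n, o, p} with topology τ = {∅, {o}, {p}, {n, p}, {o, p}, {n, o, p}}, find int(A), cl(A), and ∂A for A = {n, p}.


int(A) = {n, p}, cl(A) = {n, p}, ∂A = ∅.

Closed sets in (X, τ) are complements of opens:
  closed(X, τ) = {∅, {n}, {o}, {n, o}, {n, p}, {n, o, p}}.
int(A) = ⋃ {U ∈ τ : U ⊆ A}. Opens contained in A: ∅, {p}, {n, p}.
Taking the union of these: int(A) = {n, p}.
cl(A) = ⋂ {C closed : A ⊆ C}. Closed sets containing A: {n, p}, {n, o, p}.
Intersecting these: cl(A) = {n, p}.
∂A = cl(A) ∖ int(A) = {n, p} ∖ {n, p} = ∅.


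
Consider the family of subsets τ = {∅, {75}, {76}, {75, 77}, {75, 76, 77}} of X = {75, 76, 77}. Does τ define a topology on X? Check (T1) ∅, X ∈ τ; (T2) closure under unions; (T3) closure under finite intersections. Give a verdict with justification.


τ is NOT a topology on X.

Axiom (T1): ∅ ∈ τ? Yes; X ∈ τ? Yes.
Axiom (T2/T3): check pairwise unions and intersections of members of τ.
Counterexample for (T2): {75} ∪ {76} = {75, 76} ∉ τ. Therefore τ is NOT a topology.


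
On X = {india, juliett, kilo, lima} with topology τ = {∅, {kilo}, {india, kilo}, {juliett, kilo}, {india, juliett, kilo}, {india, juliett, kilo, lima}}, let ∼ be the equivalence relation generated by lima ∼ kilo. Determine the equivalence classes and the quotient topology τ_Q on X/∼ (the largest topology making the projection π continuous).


X/∼ = {[india], [juliett], [kilo=lima]}; |τ_Q| = 2.

Equivalence classes: [india], [juliett], [kilo=lima].
Quotient map π: X → X/∼ sends india ↦ [india], juliett ↦ [juliett], kilo ↦ [kilo=lima], lima ↦ [kilo=lima].
For each subset V ⊆ X/∼, compute π^{-1}(V) ⊆ X and check whether π^{-1}(V) ∈ τ. V is open in τ_Q iff π^{-1}(V) ∈ τ.
  V = {}: π^{-1}(V) = ∅ ∈ τ ✓.
  V = {[india]}: π^{-1}(V) = {india} ∉ τ ✗.
  V = {[juliett]}: π^{-1}(V) = {juliett} ∉ τ ✗.
  V = {[india], [juliett]}: π^{-1}(V) = {india, juliett} ∉ τ ✗.
  V = {[kilo=lima]}: π^{-1}(V) = {kilo, lima} ∉ τ ✗.
  V = {[india], [kilo=lima]}: π^{-1}(V) = {india, kilo, lima} ∉ τ ✗.
  V = {[juliett], [kilo=lima]}: π^{-1}(V) = {juliett, kilo, lima} ∉ τ ✗.
  V = {[india], [juliett], [kilo=lima]}: π^{-1}(V) = {india, juliett, kilo, lima} ∈ τ ✓.
Open sets in the quotient: τ_Q = {{}, {[india], [juliett], [kilo=lima]}} (2 elements).


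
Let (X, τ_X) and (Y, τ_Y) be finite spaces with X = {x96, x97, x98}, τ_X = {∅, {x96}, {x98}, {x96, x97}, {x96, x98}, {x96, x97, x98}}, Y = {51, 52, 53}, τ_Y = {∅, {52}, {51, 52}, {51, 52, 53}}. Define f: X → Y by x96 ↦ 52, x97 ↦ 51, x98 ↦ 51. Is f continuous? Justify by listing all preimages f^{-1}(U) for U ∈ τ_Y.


f IS continuous.

Compute f^{-1}(U) for each U ∈ τ_Y:
  U = ∅: f^{-1}(U) = ∅ ∈ τ_X ✓.
  U = {52}: f^{-1}(U) = {x96} ∈ τ_X ✓.
  U = {51, 52}: f^{-1}(U) = {x96, x97, x98} ∈ τ_X ✓.
  U = {51, 52, 53}: f^{-1}(U) = {x96, x97, x98} ∈ τ_X ✓.
Every preimage lies in τ_X, so f IS continuous.


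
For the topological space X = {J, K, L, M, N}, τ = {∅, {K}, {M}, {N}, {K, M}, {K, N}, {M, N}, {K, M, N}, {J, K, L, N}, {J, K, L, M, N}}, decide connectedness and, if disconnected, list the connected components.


(X, τ) is disconnected; components = [{M}, {J, K, L, N}].

Find clopen sets (U ∈ τ with X ∖ U ∈ τ):
  U = ∅, X ∖ U = {J, K, L, M, N} — both open, so U is clopen.
  U = {M}, X ∖ U = {J, K, L, N} — both open, so U is clopen.
  U = {J, K, L, N}, X ∖ U = {M} — both open, so U is clopen.
  U = {J, K, L, M, N}, X ∖ U = ∅ — both open, so U is clopen.
Nontrivial clopen(s) exist: e.g. {J, K, L, N}. So (X, τ) is disconnected.
Compute connected components by grouping points that agree on all clopens:
  component: {M}
  component: {J, K, L, N}


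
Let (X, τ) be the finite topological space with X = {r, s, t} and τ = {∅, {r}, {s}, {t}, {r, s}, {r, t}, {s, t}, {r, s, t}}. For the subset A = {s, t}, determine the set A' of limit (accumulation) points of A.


A' = ∅

For each x ∈ X, list the open sets U ∈ τ with x ∈ U, then check whether U ∩ (A ∖ {x}) ≠ ∅ for every such U.
  x = r: open {r} ∋ x has {r} ∩ (A ∖ {r}) = ∅, so x is NOT a limit point.
  x = s: open {s} ∋ x has {s} ∩ (A ∖ {s}) = ∅, so x is NOT a limit point.
  x = t: open {t} ∋ x has {t} ∩ (A ∖ {t}) = ∅, so x is NOT a limit point.
Collecting: A' = ∅.


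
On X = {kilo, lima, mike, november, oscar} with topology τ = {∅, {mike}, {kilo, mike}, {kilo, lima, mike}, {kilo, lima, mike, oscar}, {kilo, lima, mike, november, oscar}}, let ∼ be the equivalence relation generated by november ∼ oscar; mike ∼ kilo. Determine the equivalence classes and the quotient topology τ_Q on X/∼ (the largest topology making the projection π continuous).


X/∼ = {[kilo=mike], [lima], [november=oscar]}; |τ_Q| = 4.

Equivalence classes: [kilo=mike], [lima], [november=oscar].
Quotient map π: X → X/∼ sends kilo ↦ [kilo=mike], lima ↦ [lima], mike ↦ [kilo=mike], november ↦ [november=oscar], oscar ↦ [november=oscar].
For each subset V ⊆ X/∼, compute π^{-1}(V) ⊆ X and check whether π^{-1}(V) ∈ τ. V is open in τ_Q iff π^{-1}(V) ∈ τ.
  V = {}: π^{-1}(V) = ∅ ∈ τ ✓.
  V = {[kilo=mike]}: π^{-1}(V) = {kilo, mike} ∈ τ ✓.
  V = {[lima]}: π^{-1}(V) = {lima} ∉ τ ✗.
  V = {[kilo=mike], [lima]}: π^{-1}(V) = {kilo, lima, mike} ∈ τ ✓.
  V = {[november=oscar]}: π^{-1}(V) = {november, oscar} ∉ τ ✗.
  V = {[kilo=mike], [november=oscar]}: π^{-1}(V) = {kilo, mike, november, oscar} ∉ τ ✗.
  V = {[lima], [november=oscar]}: π^{-1}(V) = {lima, november, oscar} ∉ τ ✗.
  V = {[kilo=mike], [lima], [november=oscar]}: π^{-1}(V) = {kilo, lima, mike, november, oscar} ∈ τ ✓.
Open sets in the quotient: τ_Q = {{}, {[kilo=mike]}, {[kilo=mike], [lima]}, {[kilo=mike], [lima], [november=oscar]}} (4 elements).


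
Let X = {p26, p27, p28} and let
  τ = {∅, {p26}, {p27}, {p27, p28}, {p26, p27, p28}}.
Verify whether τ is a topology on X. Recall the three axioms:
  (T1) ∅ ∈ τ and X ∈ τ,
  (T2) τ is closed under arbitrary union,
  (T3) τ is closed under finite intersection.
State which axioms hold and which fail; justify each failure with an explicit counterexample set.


τ is NOT a topology on X.

Axiom (T1): ∅ ∈ τ? Yes; X ∈ τ? Yes.
Axiom (T2/T3): check pairwise unions and intersections of members of τ.
Counterexample for (T2): {p26} ∪ {p27} = {p26, p27} ∉ τ. Therefore τ is NOT a topology.


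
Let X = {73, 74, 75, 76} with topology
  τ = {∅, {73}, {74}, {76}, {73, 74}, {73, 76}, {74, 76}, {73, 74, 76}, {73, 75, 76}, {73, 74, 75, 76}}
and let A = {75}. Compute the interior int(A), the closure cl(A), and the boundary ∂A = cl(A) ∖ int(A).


int(A) = ∅, cl(A) = {75}, ∂A = {75}.

Closed sets in (X, τ) are complements of opens:
  closed(X, τ) = {∅, {74}, {75}, {73, 75}, {74, 75}, {75, 76}, {73, 74, 75}, {73, 75, 76}, {74, 75, 76}, {73, 74, 75, 76}}.
int(A) = ⋃ {U ∈ τ : U ⊆ A}. Opens contained in A: ∅.
Taking the union of these: int(A) = ∅.
cl(A) = ⋂ {C closed : A ⊆ C}. Closed sets containing A: {75}, {73, 75}, {74, 75}, {75, 76}, {73, 74, 75}, {73, 75, 76}, {74, 75, 76}, {73, 74, 75, 76}.
Intersecting these: cl(A) = {75}.
∂A = cl(A) ∖ int(A) = {75} ∖ ∅ = {75}.


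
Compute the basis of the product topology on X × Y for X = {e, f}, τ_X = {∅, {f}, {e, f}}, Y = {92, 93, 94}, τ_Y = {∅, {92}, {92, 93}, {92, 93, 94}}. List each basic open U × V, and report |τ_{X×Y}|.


Basis B = {∅ × ∅, {f} × {92}, {e, f} × {92}, {f} × {92, 93}, {f} × {92, 93, 94}, {e, f} × {92, 93}, {e, f} × {92, 93, 94}}; |τ_{X×Y}| = 10.

Enumerate products U × V with U ∈ τ_X, V ∈ τ_Y (deduplicated):
  ∅ × ∅ = {} (∅)
  {f} × {92} = {(f,92)}
  {e, f} × {92} = {(e,92), (f,92)}
  {f} × {92, 93} = {(f,92), (f,93)}
  {f} × {92, 93, 94} = {(f,92), (f,93), (f,94)}
  {e, f} × {92, 93} = {(e,92), (e,93), (f,92), (f,93)}
  {e, f} × {92, 93, 94} = {(e,92), (e,93), (e,94), (f,92), (f,93), (f,94)}
These 7 distinct sets form the basis B.
Close under arbitrary unions to get τ_{X×Y}; counting gives |τ_{X×Y}| = 10.


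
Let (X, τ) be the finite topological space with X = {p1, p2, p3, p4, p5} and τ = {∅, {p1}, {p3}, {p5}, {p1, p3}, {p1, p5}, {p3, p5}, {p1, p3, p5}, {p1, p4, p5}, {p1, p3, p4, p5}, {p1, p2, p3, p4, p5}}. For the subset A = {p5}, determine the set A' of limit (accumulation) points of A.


A' = {p2, p4}

For each x ∈ X, list the open sets U ∈ τ with x ∈ U, then check whether U ∩ (A ∖ {x}) ≠ ∅ for every such U.
  x = p1: open {p1} ∋ x has {p1} ∩ (A ∖ {p1}) = ∅, so x is NOT a limit point.
  x = p2: opens ∋ x are {p1, p2, p3, p4, p5}; each meets A ∖ {p2}, so x IS a limit point.
  x = p3: open {p3} ∋ x has {p3} ∩ (A ∖ {p3}) = ∅, so x is NOT a limit point.
  x = p4: opens ∋ x are {p1, p4, p5}, {p1, p3, p4, p5}, {p1, p2, p3, p4, p5}; each meets A ∖ {p4}, so x IS a limit point.
  x = p5: open {p5} ∋ x has {p5} ∩ (A ∖ {p5}) = ∅, so x is NOT a limit point.
Collecting: A' = {p2, p4}.


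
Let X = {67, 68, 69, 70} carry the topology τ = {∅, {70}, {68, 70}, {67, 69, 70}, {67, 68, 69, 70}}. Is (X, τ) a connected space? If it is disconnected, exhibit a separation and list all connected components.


(X, τ) is connected.

Find clopen sets (U ∈ τ with X ∖ U ∈ τ):
  U = ∅, X ∖ U = {67, 68, 69, 70} — both open, so U is clopen.
  U = {67, 68, 69, 70}, X ∖ U = ∅ — both open, so U is clopen.
Only trivial clopens (∅ and X) exist, so (X, τ) is connected.
Compute connected components by grouping points that agree on all clopens:
  component: {67, 68, 69, 70}


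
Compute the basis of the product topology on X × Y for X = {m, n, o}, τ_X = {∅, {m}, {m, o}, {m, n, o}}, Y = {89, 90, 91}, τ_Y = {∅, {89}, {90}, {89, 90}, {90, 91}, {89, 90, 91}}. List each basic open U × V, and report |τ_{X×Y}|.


Basis B = {∅ × ∅, {m} × {89}, {m} × {90}, {m} × {89, 90}, {m, o} × {89}, {m} × {90, 91}, {m, o} × {90}, {m} × {89, 90, 91}, {m, n, o} × {89}, {m, n, o} × {90}, {m, o} × {89, 90}, {m, o} × {90, 91}, {m, o} × {89, 90, 91}, {m, n, o} × {89, 90}, {m, n, o} × {90, 91}, {m, n, o} × {89, 90, 91}}; |τ_{X×Y}| = 40.

Enumerate products U × V with U ∈ τ_X, V ∈ τ_Y (deduplicated):
  ∅ × ∅ = {} (∅)
  {m} × {89} = {(m,89)}
  {m} × {90} = {(m,90)}
  {m} × {89, 90} = {(m,89), (m,90)}
  {m, o} × {89} = {(m,89), (o,89)}
  {m} × {90, 91} = {(m,90), (m,91)}
  {m, o} × {90} = {(m,90), (o,90)}
  {m} × {89, 90, 91} = {(m,89), (m,90), (m,91)}
  {m, n, o} × {89} = {(m,89), (n,89), (o,89)}
  {m, n, o} × {90} = {(m,90), (n,90), (o,90)}
  {m, o} × {89, 90} = {(m,89), (m,90), (o,89), (o,90)}
  {m, o} × {90, 91} = {(m,90), (m,91), (o,90), (o,91)}
  {m, o} × {89, 90, 91} = {(m,89), (m,90), (m,91), (o,89), (o,90), (o,91)}
  {m, n, o} × {89, 90} = {(m,89), (m,90), (n,89), (n,90), (o,89), (o,90)}
  {m, n, o} × {90, 91} = {(m,90), (m,91), (n,90), (n,91), (o,90), (o,91)}
  {m, n, o} × {89, 90, 91} = {(m,89), (m,90), (m,91), (n,89), (n,90), (n,91), (o,89), (o,90), (o,91)}
These 16 distinct sets form the basis B.
Close under arbitrary unions to get τ_{X×Y}; counting gives |τ_{X×Y}| = 40.
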